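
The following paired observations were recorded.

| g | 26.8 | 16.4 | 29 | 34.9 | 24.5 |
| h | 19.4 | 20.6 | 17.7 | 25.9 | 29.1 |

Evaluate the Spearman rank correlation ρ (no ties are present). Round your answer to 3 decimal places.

-0.200

Rank g: 3, 1, 4, 5, 2
Rank h: 2, 3, 1, 4, 5
d = rank(g) − rank(h): 1, -2, 3, 1, -3; Σd² = 24
ρ = 1 − 6Σd² / [n(n²−1)] = 1 − 6×24 / (5×24) = 1 − 144/120 ≈ -0.200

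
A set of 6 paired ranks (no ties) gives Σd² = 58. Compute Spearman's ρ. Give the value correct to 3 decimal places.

ρ = 1 − 6Σd² / [n(n²−1)] = 1 − 6×58 / (6×35)
  = 1 − 348/210 = 1 − 1.6571 ≈ -0.657

-0.657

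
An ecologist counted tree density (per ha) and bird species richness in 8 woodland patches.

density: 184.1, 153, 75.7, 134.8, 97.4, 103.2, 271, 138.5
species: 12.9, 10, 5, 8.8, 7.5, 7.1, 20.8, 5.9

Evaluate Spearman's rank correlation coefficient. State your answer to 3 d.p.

0.833

Rank density: 7, 6, 1, 4, 2, 3, 8, 5
Rank species: 7, 6, 1, 5, 4, 3, 8, 2
d = rank(density) − rank(species): 0, 0, 0, -1, -2, 0, 0, 3; Σd² = 14
ρ = 1 − 6Σd² / [n(n²−1)] = 1 − 6×14 / (8×63) = 1 − 84/504 ≈ 0.833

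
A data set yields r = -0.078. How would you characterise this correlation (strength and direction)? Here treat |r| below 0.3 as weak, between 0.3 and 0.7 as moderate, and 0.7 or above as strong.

r = -0.078 < 0 so the relationship is negative.
|r| = 0.078, which falls in the weak range.

weak negative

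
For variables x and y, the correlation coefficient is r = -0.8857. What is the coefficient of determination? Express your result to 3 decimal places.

r² = (-0.8857)² = 0.784

0.784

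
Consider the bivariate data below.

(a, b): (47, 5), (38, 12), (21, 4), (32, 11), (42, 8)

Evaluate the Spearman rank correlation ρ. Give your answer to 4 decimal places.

0.1000

Rank a: 5, 3, 1, 2, 4
Rank b: 2, 5, 1, 4, 3
d = rank(a) − rank(b): 3, -2, 0, -2, 1; Σd² = 18
ρ = 1 − 6Σd² / [n(n²−1)] = 1 − 6×18 / (5×24) = 1 − 108/120 ≈ 0.1000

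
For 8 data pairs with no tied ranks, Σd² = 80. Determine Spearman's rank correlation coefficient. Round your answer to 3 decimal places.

ρ = 1 − 6Σd² / [n(n²−1)] = 1 − 6×80 / (8×63)
  = 1 − 480/504 = 1 − 0.9524 ≈ 0.048

0.048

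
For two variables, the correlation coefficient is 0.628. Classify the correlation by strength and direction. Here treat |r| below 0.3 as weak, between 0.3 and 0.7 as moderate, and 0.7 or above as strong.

moderate positive

r = 0.628 > 0 so the relationship is positive.
|r| = 0.628, which falls in the moderate range.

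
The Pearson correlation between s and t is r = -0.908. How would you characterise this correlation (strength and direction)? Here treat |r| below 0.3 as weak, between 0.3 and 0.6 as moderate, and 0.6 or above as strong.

strong negative

r = -0.908 < 0 so the relationship is negative.
|r| = 0.908, which falls in the strong range.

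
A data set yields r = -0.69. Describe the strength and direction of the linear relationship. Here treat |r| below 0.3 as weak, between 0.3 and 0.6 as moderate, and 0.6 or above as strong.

r = -0.69 < 0 so the relationship is negative.
|r| = 0.69, which falls in the strong range.

strong negative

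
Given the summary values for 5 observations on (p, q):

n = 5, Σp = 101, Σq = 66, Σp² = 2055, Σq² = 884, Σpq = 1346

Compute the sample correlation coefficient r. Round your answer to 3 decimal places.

r = (nΣpq − ΣpΣq) / √[(nΣp² − (Σp)²)(nΣq² − (Σq)²)]
Numerator: 5×1346 − 101×66 = 64
Denominator: √[(10275 − 10201)(4420 − 4356)] = √[74 × 64] = 68.8186
r = 64 / 68.8186 ≈ 0.930

0.930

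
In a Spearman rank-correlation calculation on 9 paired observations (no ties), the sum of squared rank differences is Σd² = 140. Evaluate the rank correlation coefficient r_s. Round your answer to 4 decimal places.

-0.1667

ρ = 1 − 6Σd² / [n(n²−1)] = 1 − 6×140 / (9×80)
  = 1 − 840/720 = 1 − 1.16667 ≈ -0.1667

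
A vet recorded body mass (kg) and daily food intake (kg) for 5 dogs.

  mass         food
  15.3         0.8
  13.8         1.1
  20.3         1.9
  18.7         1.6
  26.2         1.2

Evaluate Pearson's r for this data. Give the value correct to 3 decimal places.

0.342

n = 5, Σx = 94.3, Σy = 6.6, Σx² = 1872.75, Σy² = 9.46, Σxy = 127.35
nΣxy − ΣxΣy = 636.75 − 622.38 = 14.37
nΣx² − (Σx)² = 9363.75 − 8892.49 = 471.26; nΣy² − (Σy)² = 47.3 − 43.56 = 3.74
r = 14.37 / √(471.26 × 3.74) = 14.37 / 41.9823 ≈ 0.342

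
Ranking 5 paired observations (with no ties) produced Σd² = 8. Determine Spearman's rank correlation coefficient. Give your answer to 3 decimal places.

ρ = 1 − 6Σd² / [n(n²−1)] = 1 − 6×8 / (5×24)
  = 1 − 48/120 = 1 − 0.4000 ≈ 0.600

0.600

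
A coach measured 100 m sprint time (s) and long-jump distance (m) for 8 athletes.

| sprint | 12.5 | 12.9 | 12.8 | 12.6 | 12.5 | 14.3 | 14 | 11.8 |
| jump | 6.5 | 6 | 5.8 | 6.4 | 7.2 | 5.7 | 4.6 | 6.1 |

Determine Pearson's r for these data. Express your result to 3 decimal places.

-0.658

n = 8, Σx = 103.4, Σy = 48.3, Σx² = 1341.24, Σy² = 295.55, Σxy = 621.42
nΣxy − ΣxΣy = 4971.36 − 4994.22 = -22.86
nΣx² − (Σx)² = 10729.92 − 10691.56 = 38.36; nΣy² − (Σy)² = 2364.4 − 2332.89 = 31.51
r = -22.86 / √(38.36 × 31.51) = -22.86 / 34.7667 ≈ -0.658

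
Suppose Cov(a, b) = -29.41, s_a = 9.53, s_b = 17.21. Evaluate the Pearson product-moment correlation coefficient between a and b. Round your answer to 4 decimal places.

r = Cov(a,b) / (s_a · s_b) = -29.41 / (9.53 × 17.21)
  = -29.41 / 164.0113 ≈ -0.1793

-0.1793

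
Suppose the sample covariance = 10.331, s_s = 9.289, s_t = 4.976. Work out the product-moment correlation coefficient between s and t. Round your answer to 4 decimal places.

r = Cov(s,t) / (s_s · s_t) = 10.331 / (9.289 × 4.976)
  = 10.331 / 46.2221 ≈ 0.2235

0.2235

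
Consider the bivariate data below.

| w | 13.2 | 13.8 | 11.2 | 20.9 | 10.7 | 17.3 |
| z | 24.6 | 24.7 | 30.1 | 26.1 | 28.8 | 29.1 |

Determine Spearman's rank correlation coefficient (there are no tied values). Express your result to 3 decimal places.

Rank w: 3, 4, 2, 6, 1, 5
Rank z: 1, 2, 6, 3, 4, 5
d = rank(w) − rank(z): 2, 2, -4, 3, -3, 0; Σd² = 42
ρ = 1 − 6Σd² / [n(n²−1)] = 1 − 6×42 / (6×35) = 1 − 252/210 ≈ -0.200

-0.200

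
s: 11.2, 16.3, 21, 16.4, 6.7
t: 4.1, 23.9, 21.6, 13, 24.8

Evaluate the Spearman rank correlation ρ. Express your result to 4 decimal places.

Rank s: 2, 3, 5, 4, 1
Rank t: 1, 4, 3, 2, 5
d = rank(s) − rank(t): 1, -1, 2, 2, -4; Σd² = 26
ρ = 1 − 6Σd² / [n(n²−1)] = 1 − 6×26 / (5×24) = 1 − 156/120 ≈ -0.3000

-0.3000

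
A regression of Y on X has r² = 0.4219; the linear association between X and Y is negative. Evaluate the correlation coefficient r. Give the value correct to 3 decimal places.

|r| = √0.4219 = 0.650
The association is negative, so r = −0.650.

-0.650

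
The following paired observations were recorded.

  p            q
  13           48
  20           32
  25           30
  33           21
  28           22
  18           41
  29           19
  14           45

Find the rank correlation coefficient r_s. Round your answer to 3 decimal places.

-0.976

Rank p: 1, 4, 5, 8, 6, 3, 7, 2
Rank q: 8, 5, 4, 2, 3, 6, 1, 7
d = rank(p) − rank(q): -7, -1, 1, 6, 3, -3, 6, -5; Σd² = 166
ρ = 1 − 6Σd² / [n(n²−1)] = 1 − 6×166 / (8×63) = 1 − 996/504 ≈ -0.976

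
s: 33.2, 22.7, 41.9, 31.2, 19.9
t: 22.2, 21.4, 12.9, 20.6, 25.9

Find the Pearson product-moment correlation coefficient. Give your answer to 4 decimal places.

-0.8729

n = 5, Σs = 148.9, Σt = 103, Σs² = 4742.59, Σt² = 2212.38, Σst = 2921.46
nΣst − ΣsΣt = 14607.3 − 15336.7 = -729.4
nΣs² − (Σs)² = 23712.95 − 22171.21 = 1541.74; nΣt² − (Σt)² = 11061.9 − 10609 = 452.9
r = -729.4 / √(1541.74 × 452.9) = -729.4 / 835.6160 ≈ -0.8729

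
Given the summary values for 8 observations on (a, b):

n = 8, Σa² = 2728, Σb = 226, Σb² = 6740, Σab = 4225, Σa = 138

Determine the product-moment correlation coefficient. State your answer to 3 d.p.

r = (nΣab − ΣaΣb) / √[(nΣa² − (Σa)²)(nΣb² − (Σb)²)]
Numerator: 8×4225 − 138×226 = 2612
Denominator: √[(21824 − 19044)(53920 − 51076)] = √[2780 × 2844] = 2811.8179
r = 2612 / 2811.8179 ≈ 0.929

0.929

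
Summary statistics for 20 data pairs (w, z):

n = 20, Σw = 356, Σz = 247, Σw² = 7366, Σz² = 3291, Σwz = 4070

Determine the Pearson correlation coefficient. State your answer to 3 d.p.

-0.656

r = (nΣwz − ΣwΣz) / √[(nΣw² − (Σw)²)(nΣz² − (Σz)²)]
Numerator: 20×4070 − 356×247 = -6532
Denominator: √[(147320 − 126736)(65820 − 61009)] = √[20584 × 4811] = 9951.3629
r = -6532 / 9951.3629 ≈ -0.656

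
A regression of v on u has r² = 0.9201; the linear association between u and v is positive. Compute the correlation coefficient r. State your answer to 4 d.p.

|r| = √0.9201 = 0.9592
The association is positive, so r = 0.9592.

0.9592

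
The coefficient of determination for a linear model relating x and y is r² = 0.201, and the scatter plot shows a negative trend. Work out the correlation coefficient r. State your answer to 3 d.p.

|r| = √0.201 = 0.448
The association is negative, so r = −0.448.

-0.448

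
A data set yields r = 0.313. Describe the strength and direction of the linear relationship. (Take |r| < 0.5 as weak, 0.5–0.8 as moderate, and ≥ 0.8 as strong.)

r = 0.313 > 0 so the relationship is positive.
|r| = 0.313, which falls in the weak range.

weak positive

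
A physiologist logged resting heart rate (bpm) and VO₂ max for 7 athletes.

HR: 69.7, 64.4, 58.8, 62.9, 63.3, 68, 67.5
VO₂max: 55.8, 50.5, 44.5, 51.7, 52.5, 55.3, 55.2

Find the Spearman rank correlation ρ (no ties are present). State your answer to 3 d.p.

0.893

Rank HR: 7, 4, 1, 2, 3, 6, 5
Rank VO₂max: 7, 2, 1, 3, 4, 6, 5
d = rank(HR) − rank(VO₂max): 0, 2, 0, -1, -1, 0, 0; Σd² = 6
ρ = 1 − 6Σd² / [n(n²−1)] = 1 − 6×6 / (7×48) = 1 − 36/336 ≈ 0.893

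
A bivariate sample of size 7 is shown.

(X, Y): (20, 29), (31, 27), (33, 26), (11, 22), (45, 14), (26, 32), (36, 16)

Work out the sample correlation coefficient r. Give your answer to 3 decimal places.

-0.527

n = 7, ΣX = 202, ΣY = 166, ΣX² = 6568, ΣY² = 4206, ΣXY = 4555
nΣXY − ΣXΣY = 31885 − 33532 = -1647
nΣX² − (ΣX)² = 45976 − 40804 = 5172; nΣY² − (ΣY)² = 29442 − 27556 = 1886
r = -1647 / √(5172 × 1886) = -1647 / 3123.2022 ≈ -0.527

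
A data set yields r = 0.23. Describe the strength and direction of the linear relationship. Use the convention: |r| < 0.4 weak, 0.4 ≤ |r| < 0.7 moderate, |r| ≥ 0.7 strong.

r = 0.23 > 0 so the relationship is positive.
|r| = 0.23, which falls in the weak range.

weak positive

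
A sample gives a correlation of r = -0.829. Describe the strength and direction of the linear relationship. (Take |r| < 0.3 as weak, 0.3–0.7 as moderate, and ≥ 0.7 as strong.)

r = -0.829 < 0 so the relationship is negative.
|r| = 0.829, which falls in the strong range.

strong negative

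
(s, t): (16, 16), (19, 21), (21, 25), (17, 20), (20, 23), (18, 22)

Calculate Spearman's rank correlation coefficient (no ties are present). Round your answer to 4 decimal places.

0.9429

Rank s: 1, 4, 6, 2, 5, 3
Rank t: 1, 3, 6, 2, 5, 4
d = rank(s) − rank(t): 0, 1, 0, 0, 0, -1; Σd² = 2
ρ = 1 − 6Σd² / [n(n²−1)] = 1 − 6×2 / (6×35) = 1 − 12/210 ≈ 0.9429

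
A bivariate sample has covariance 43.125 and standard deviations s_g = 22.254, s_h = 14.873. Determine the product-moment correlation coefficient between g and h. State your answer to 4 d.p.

0.1303

r = Cov(g,h) / (s_g · s_h) = 43.125 / (22.254 × 14.873)
  = 43.125 / 330.9837 ≈ 0.1303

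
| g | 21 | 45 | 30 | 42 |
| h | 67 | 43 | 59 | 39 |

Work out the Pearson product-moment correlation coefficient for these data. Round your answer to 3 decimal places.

-0.969

n = 4, Σg = 138, Σh = 208, Σg² = 5130, Σh² = 11340, Σgh = 6750
nΣgh − ΣgΣh = 27000 − 28704 = -1704
nΣg² − (Σg)² = 20520 − 19044 = 1476; nΣh² − (Σh)² = 45360 − 43264 = 2096
r = -1704 / √(1476 × 2096) = -1704 / 1758.8906 ≈ -0.969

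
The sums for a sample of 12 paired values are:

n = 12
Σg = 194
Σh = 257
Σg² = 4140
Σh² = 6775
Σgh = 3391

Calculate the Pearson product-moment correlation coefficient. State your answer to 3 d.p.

-0.676

r = (nΣgh − ΣgΣh) / √[(nΣg² − (Σg)²)(nΣh² − (Σh)²)]
Numerator: 12×3391 − 194×257 = -9166
Denominator: √[(49680 − 37636)(81300 − 66049)] = √[12044 × 15251] = 13552.9718
r = -9166 / 13552.9718 ≈ -0.676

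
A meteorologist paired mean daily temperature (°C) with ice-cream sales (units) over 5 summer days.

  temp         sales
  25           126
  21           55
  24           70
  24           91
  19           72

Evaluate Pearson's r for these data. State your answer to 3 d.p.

n = 5, Σx = 113, Σy = 414, Σx² = 2579, Σy² = 37266, Σxy = 9537
nΣxy − ΣxΣy = 47685 − 46782 = 903
nΣx² − (Σx)² = 12895 − 12769 = 126; nΣy² − (Σy)² = 186330 − 171396 = 14934
r = 903 / √(126 × 14934) = 903 / 1371.7449 ≈ 0.658

0.658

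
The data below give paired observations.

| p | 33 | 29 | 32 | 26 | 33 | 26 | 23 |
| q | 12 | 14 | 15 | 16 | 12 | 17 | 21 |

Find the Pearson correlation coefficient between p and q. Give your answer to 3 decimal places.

-0.915

n = 7, Σp = 202, Σq = 107, Σp² = 5924, Σq² = 1695, Σpq = 3019
nΣpq − ΣpΣq = 21133 − 21614 = -481
nΣp² − (Σp)² = 41468 − 40804 = 664; nΣq² − (Σq)² = 11865 − 11449 = 416
r = -481 / √(664 × 416) = -481 / 525.5702 ≈ -0.915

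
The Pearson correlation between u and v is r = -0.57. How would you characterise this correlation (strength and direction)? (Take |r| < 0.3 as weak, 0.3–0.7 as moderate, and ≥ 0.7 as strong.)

r = -0.57 < 0 so the relationship is negative.
|r| = 0.57, which falls in the moderate range.

moderate negative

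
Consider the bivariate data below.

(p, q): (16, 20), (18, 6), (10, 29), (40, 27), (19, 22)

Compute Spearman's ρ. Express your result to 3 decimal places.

-0.100

Rank p: 2, 3, 1, 5, 4
Rank q: 2, 1, 5, 4, 3
d = rank(p) − rank(q): 0, 2, -4, 1, 1; Σd² = 22
ρ = 1 − 6Σd² / [n(n²−1)] = 1 − 6×22 / (5×24) = 1 − 132/120 ≈ -0.100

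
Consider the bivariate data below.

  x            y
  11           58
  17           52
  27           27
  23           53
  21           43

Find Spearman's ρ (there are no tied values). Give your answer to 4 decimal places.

-0.7000

Rank x: 1, 2, 5, 4, 3
Rank y: 5, 3, 1, 4, 2
d = rank(x) − rank(y): -4, -1, 4, 0, 1; Σd² = 34
ρ = 1 − 6Σd² / [n(n²−1)] = 1 − 6×34 / (5×24) = 1 − 204/120 ≈ -0.7000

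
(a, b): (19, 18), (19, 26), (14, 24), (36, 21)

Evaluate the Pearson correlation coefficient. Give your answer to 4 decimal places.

-0.2968

n = 4, Σa = 88, Σb = 89, Σa² = 2214, Σb² = 2017, Σab = 1928
nΣab − ΣaΣb = 7712 − 7832 = -120
nΣa² − (Σa)² = 8856 − 7744 = 1112; nΣb² − (Σb)² = 8068 − 7921 = 147
r = -120 / √(1112 × 147) = -120 / 404.3068 ≈ -0.2968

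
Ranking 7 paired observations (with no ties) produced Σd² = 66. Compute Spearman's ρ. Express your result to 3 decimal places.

ρ = 1 − 6Σd² / [n(n²−1)] = 1 − 6×66 / (7×48)
  = 1 − 396/336 = 1 − 1.1786 ≈ -0.179

-0.179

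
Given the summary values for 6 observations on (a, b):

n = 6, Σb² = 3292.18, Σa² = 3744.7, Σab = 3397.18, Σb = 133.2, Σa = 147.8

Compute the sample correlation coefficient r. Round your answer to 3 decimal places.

r = (nΣab − ΣaΣb) / √[(nΣa² − (Σa)²)(nΣb² − (Σb)²)]
Numerator: 6×3397.18 − 147.8×133.2 = 696.12
Denominator: √[(22468.2 − 21844.84)(19753.08 − 17742.24)] = √[623.36 × 2010.84] = 1119.5880
r = 696.12 / 1119.5880 ≈ 0.622

0.622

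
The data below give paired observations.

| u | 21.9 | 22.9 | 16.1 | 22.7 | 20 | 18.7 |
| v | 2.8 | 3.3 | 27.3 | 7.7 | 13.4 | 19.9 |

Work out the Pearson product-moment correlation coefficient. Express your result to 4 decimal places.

n = 6, Σu = 122.3, Σv = 74.4, Σu² = 2528.21, Σv² = 1398.88, Σuv = 1391.34
nΣuv − ΣuΣv = 8348.04 − 9099.12 = -751.08
nΣu² − (Σu)² = 15169.26 − 14957.29 = 211.97; nΣv² − (Σv)² = 8393.28 − 5535.36 = 2857.92
r = -751.08 / √(211.97 × 2857.92) = -751.08 / 778.3272 ≈ -0.9650

-0.9650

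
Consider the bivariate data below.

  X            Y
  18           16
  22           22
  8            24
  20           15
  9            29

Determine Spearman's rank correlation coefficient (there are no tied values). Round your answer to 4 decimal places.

-0.6000

Rank X: 3, 5, 1, 4, 2
Rank Y: 2, 3, 4, 1, 5
d = rank(X) − rank(Y): 1, 2, -3, 3, -3; Σd² = 32
ρ = 1 − 6Σd² / [n(n²−1)] = 1 − 6×32 / (5×24) = 1 − 192/120 ≈ -0.6000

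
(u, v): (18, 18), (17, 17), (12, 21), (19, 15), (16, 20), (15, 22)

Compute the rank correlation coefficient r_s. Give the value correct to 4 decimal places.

Rank u: 5, 4, 1, 6, 3, 2
Rank v: 3, 2, 5, 1, 4, 6
d = rank(u) − rank(v): 2, 2, -4, 5, -1, -4; Σd² = 66
ρ = 1 − 6Σd² / [n(n²−1)] = 1 − 6×66 / (6×35) = 1 − 396/210 ≈ -0.8857

-0.8857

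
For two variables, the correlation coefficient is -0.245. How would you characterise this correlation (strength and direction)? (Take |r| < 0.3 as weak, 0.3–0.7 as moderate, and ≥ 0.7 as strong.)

weak negative

r = -0.245 < 0 so the relationship is negative.
|r| = 0.245, which falls in the weak range.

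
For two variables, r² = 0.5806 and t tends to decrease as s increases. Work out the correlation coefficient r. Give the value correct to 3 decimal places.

-0.762

|r| = √0.5806 = 0.762
The association is negative, so r = −0.762.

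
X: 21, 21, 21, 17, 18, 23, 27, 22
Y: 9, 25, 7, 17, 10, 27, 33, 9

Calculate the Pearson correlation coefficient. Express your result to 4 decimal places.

n = 8, ΣX = 170, ΣY = 137, ΣX² = 3678, ΣY² = 3043, ΣXY = 3040
nΣXY − ΣXΣY = 24320 − 23290 = 1030
nΣX² − (ΣX)² = 29424 − 28900 = 524; nΣY² − (ΣY)² = 24344 − 18769 = 5575
r = 1030 / √(524 × 5575) = 1030 / 1709.1811 ≈ 0.6026

0.6026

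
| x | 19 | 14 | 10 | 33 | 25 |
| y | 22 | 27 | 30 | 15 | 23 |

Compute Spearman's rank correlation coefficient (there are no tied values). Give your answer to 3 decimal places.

Rank x: 3, 2, 1, 5, 4
Rank y: 2, 4, 5, 1, 3
d = rank(x) − rank(y): 1, -2, -4, 4, 1; Σd² = 38
ρ = 1 − 6Σd² / [n(n²−1)] = 1 − 6×38 / (5×24) = 1 − 228/120 ≈ -0.900

-0.900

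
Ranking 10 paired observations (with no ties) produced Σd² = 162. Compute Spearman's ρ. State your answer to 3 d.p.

0.018

ρ = 1 − 6Σd² / [n(n²−1)] = 1 − 6×162 / (10×99)
  = 1 − 972/990 = 1 − 0.9818 ≈ 0.018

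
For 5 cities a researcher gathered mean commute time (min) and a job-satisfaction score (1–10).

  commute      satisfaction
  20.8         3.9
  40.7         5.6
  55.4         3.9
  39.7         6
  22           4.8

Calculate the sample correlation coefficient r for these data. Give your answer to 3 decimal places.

n = 5, Σx = 178.6, Σy = 24.2, Σx² = 7218.38, Σy² = 120.82, Σxy = 868.9
nΣxy − ΣxΣy = 4344.5 − 4322.12 = 22.38
nΣx² − (Σx)² = 36091.9 − 31897.96 = 4193.94; nΣy² − (Σy)² = 604.1 − 585.64 = 18.46
r = 22.38 / √(4193.94 × 18.46) = 22.38 / 278.2447 ≈ 0.080

0.080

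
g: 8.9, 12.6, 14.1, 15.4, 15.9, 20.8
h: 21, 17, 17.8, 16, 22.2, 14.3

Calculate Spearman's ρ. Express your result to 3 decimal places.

Rank g: 1, 2, 3, 4, 5, 6
Rank h: 5, 3, 4, 2, 6, 1
d = rank(g) − rank(h): -4, -1, -1, 2, -1, 5; Σd² = 48
ρ = 1 − 6Σd² / [n(n²−1)] = 1 − 6×48 / (6×35) = 1 − 288/210 ≈ -0.371

-0.371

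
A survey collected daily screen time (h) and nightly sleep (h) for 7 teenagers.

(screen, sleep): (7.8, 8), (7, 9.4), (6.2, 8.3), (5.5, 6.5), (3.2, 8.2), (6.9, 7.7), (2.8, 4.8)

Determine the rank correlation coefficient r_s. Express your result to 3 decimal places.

Rank screen: 7, 6, 4, 3, 2, 5, 1
Rank sleep: 4, 7, 6, 2, 5, 3, 1
d = rank(screen) − rank(sleep): 3, -1, -2, 1, -3, 2, 0; Σd² = 28
ρ = 1 − 6Σd² / [n(n²−1)] = 1 − 6×28 / (7×48) = 1 − 168/336 ≈ 0.500

0.500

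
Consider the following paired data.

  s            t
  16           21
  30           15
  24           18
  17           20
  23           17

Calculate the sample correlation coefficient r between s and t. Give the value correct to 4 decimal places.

n = 5, Σs = 110, Σt = 91, Σs² = 2550, Σt² = 1679, Σst = 1949
nΣst − ΣsΣt = 9745 − 10010 = -265
nΣs² − (Σs)² = 12750 − 12100 = 650; nΣt² − (Σt)² = 8395 − 8281 = 114
r = -265 / √(650 × 114) = -265 / 272.2132 ≈ -0.9735

-0.9735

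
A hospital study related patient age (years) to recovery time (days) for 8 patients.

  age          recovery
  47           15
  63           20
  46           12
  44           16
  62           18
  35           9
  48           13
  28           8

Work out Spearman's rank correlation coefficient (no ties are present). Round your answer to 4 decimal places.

Rank age: 5, 8, 4, 3, 7, 2, 6, 1
Rank recovery: 5, 8, 3, 6, 7, 2, 4, 1
d = rank(age) − rank(recovery): 0, 0, 1, -3, 0, 0, 2, 0; Σd² = 14
ρ = 1 − 6Σd² / [n(n²−1)] = 1 − 6×14 / (8×63) = 1 − 84/504 ≈ 0.8333

0.8333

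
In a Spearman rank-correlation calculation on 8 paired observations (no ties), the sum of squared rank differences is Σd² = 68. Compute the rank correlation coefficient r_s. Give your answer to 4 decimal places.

0.1905

ρ = 1 − 6Σd² / [n(n²−1)] = 1 − 6×68 / (8×63)
  = 1 − 408/504 = 1 − 0.80952 ≈ 0.1905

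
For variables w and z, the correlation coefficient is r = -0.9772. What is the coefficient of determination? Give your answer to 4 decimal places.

r² = (-0.9772)² = 0.9549

0.9549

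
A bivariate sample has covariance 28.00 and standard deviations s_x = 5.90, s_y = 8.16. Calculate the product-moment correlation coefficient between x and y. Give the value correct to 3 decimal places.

0.582

r = Cov(x,y) / (s_x · s_y) = 28.00 / (5.90 × 8.16)
  = 28.00 / 48.1440 ≈ 0.582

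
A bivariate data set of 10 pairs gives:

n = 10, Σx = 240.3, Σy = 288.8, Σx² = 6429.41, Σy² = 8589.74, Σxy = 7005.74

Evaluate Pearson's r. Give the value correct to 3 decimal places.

r = (nΣxy − ΣxΣy) / √[(nΣx² − (Σx)²)(nΣy² − (Σy)²)]
Numerator: 10×7005.74 − 240.3×288.8 = 658.76
Denominator: √[(64294.1 − 57744.09)(85897.4 − 83405.44)] = √[6550.01 × 2491.96] = 4040.0944
r = 658.76 / 4040.0944 ≈ 0.163

0.163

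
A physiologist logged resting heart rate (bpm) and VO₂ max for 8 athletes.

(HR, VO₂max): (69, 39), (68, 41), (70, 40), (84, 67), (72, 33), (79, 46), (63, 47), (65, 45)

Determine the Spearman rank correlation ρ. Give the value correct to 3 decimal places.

Rank HR: 4, 3, 5, 8, 6, 7, 1, 2
Rank VO₂max: 2, 4, 3, 8, 1, 6, 7, 5
d = rank(HR) − rank(VO₂max): 2, -1, 2, 0, 5, 1, -6, -3; Σd² = 80
ρ = 1 − 6Σd² / [n(n²−1)] = 1 − 6×80 / (8×63) = 1 − 480/504 ≈ 0.048

0.048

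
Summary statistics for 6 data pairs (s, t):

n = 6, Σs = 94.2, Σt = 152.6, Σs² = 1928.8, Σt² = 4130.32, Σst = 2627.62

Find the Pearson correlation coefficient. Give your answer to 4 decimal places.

r = (nΣst − ΣsΣt) / √[(nΣs² − (Σs)²)(nΣt² − (Σt)²)]
Numerator: 6×2627.62 − 94.2×152.6 = 1390.8
Denominator: √[(11572.8 − 8873.64)(24781.92 − 23286.76)] = √[2699.16 × 1495.16] = 2008.8992
r = 1390.8 / 2008.8992 ≈ 0.6923

0.6923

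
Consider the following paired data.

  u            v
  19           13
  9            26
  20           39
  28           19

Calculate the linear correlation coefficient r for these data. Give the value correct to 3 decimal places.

-0.191

n = 4, Σu = 76, Σv = 97, Σu² = 1626, Σv² = 2727, Σuv = 1793
nΣuv − ΣuΣv = 7172 − 7372 = -200
nΣu² − (Σu)² = 6504 − 5776 = 728; nΣv² − (Σv)² = 10908 − 9409 = 1499
r = -200 / √(728 × 1499) = -200 / 1044.6397 ≈ -0.191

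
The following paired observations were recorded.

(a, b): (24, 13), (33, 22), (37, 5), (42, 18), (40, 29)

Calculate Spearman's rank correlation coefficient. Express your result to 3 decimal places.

0.300

Rank a: 1, 2, 3, 5, 4
Rank b: 2, 4, 1, 3, 5
d = rank(a) − rank(b): -1, -2, 2, 2, -1; Σd² = 14
ρ = 1 − 6Σd² / [n(n²−1)] = 1 − 6×14 / (5×24) = 1 − 84/120 ≈ 0.300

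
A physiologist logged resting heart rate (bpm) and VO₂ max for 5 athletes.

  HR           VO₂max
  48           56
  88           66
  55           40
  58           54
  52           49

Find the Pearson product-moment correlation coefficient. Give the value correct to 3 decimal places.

n = 5, Σx = 301, Σy = 265, Σx² = 19141, Σy² = 14409, Σxy = 16376
nΣxy − ΣxΣy = 81880 − 79765 = 2115
nΣx² − (Σx)² = 95705 − 90601 = 5104; nΣy² − (Σy)² = 72045 − 70225 = 1820
r = 2115 / √(5104 × 1820) = 2115 / 3047.8320 ≈ 0.694

0.694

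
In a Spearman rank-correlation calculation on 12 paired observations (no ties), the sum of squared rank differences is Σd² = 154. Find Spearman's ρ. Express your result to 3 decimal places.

0.462

ρ = 1 − 6Σd² / [n(n²−1)] = 1 − 6×154 / (12×143)
  = 1 − 924/1716 = 1 − 0.5385 ≈ 0.462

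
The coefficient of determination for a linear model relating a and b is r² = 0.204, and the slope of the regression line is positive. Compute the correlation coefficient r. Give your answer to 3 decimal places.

|r| = √0.204 = 0.452
The association is positive, so r = 0.452.

0.452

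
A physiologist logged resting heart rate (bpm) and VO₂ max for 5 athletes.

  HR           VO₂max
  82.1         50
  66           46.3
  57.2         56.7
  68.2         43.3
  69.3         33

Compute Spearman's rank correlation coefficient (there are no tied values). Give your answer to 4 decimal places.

-0.4000

Rank HR: 5, 2, 1, 3, 4
Rank VO₂max: 4, 3, 5, 2, 1
d = rank(HR) − rank(VO₂max): 1, -1, -4, 1, 3; Σd² = 28
ρ = 1 − 6Σd² / [n(n²−1)] = 1 − 6×28 / (5×24) = 1 − 168/120 ≈ -0.4000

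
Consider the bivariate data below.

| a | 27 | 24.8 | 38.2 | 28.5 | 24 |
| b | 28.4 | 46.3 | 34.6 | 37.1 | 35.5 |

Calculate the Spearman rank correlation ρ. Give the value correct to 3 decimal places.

Rank a: 3, 2, 5, 4, 1
Rank b: 1, 5, 2, 4, 3
d = rank(a) − rank(b): 2, -3, 3, 0, -2; Σd² = 26
ρ = 1 − 6Σd² / [n(n²−1)] = 1 − 6×26 / (5×24) = 1 − 156/120 ≈ -0.300

-0.300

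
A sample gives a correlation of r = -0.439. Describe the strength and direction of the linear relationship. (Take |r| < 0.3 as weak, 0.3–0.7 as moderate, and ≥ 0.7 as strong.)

moderate negative

r = -0.439 < 0 so the relationship is negative.
|r| = 0.439, which falls in the moderate range.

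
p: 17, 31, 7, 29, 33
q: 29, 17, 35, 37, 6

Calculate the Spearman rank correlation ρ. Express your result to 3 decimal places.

Rank p: 2, 4, 1, 3, 5
Rank q: 3, 2, 4, 5, 1
d = rank(p) − rank(q): -1, 2, -3, -2, 4; Σd² = 34
ρ = 1 − 6Σd² / [n(n²−1)] = 1 − 6×34 / (5×24) = 1 − 204/120 ≈ -0.700

-0.700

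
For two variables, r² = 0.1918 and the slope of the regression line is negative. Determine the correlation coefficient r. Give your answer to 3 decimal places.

-0.438

|r| = √0.1918 = 0.438
The association is negative, so r = −0.438.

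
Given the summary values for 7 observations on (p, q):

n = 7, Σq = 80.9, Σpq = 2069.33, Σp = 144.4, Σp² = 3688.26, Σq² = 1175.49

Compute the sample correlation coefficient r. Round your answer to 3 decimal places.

0.969

r = (nΣpq − ΣpΣq) / √[(nΣp² − (Σp)²)(nΣq² − (Σq)²)]
Numerator: 7×2069.33 − 144.4×80.9 = 2803.35
Denominator: √[(25817.82 − 20851.36)(8228.43 − 6544.81)] = √[4966.46 × 1683.62] = 2891.6486
r = 2803.35 / 2891.6486 ≈ 0.969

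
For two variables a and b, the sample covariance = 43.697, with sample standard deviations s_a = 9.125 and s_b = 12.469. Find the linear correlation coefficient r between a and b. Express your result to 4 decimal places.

0.3840

r = Cov(a,b) / (s_a · s_b) = 43.697 / (9.125 × 12.469)
  = 43.697 / 113.7796 ≈ 0.3840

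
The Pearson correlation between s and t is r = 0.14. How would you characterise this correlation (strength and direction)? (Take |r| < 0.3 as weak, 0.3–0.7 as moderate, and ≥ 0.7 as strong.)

r = 0.14 > 0 so the relationship is positive.
|r| = 0.14, which falls in the weak range.

weak positive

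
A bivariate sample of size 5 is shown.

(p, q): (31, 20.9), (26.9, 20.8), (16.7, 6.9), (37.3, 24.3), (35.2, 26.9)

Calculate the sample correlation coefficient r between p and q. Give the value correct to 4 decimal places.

0.9505

n = 5, Σp = 147.1, Σq = 99.8, Σp² = 4593.83, Σq² = 2231.16, Σpq = 3175.92
nΣpq − ΣpΣq = 15879.6 − 14680.58 = 1199.02
nΣp² − (Σp)² = 22969.15 − 21638.41 = 1330.74; nΣq² − (Σq)² = 11155.8 − 9960.04 = 1195.76
r = 1199.02 / √(1330.74 × 1195.76) = 1199.02 / 1261.4459 ≈ 0.9505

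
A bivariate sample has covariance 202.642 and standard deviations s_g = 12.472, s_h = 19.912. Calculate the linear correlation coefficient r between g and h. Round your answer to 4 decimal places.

r = Cov(g,h) / (s_g · s_h) = 202.642 / (12.472 × 19.912)
  = 202.642 / 248.3425 ≈ 0.8160

0.8160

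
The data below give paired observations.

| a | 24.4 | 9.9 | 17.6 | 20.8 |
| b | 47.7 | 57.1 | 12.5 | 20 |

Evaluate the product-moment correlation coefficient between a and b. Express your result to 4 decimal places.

n = 4, Σa = 72.7, Σb = 137.3, Σa² = 1435.77, Σb² = 6091.95, Σab = 2365.17
nΣab − ΣaΣb = 9460.68 − 9981.71 = -521.03
nΣa² − (Σa)² = 5743.08 − 5285.29 = 457.79; nΣb² − (Σb)² = 24367.8 − 18851.29 = 5516.51
r = -521.03 / √(457.79 × 5516.51) = -521.03 / 1589.1517 ≈ -0.3279

-0.3279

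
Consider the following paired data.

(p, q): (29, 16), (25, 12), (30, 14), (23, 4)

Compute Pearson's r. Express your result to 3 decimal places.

0.873

n = 4, Σp = 107, Σq = 46, Σp² = 2895, Σq² = 612, Σpq = 1276
nΣpq − ΣpΣq = 5104 − 4922 = 182
nΣp² − (Σp)² = 11580 − 11449 = 131; nΣq² − (Σq)² = 2448 − 2116 = 332
r = 182 / √(131 × 332) = 182 / 208.5474 ≈ 0.873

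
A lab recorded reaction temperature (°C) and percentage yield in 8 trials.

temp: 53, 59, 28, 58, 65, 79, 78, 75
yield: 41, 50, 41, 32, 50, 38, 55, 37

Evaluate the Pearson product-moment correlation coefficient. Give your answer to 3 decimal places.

n = 8, Σx = 495, Σy = 344, Σx² = 32613, Σy² = 15224, Σxy = 21444
nΣxy − ΣxΣy = 171552 − 170280 = 1272
nΣx² − (Σx)² = 260904 − 245025 = 15879; nΣy² − (Σy)² = 121792 − 118336 = 3456
r = 1272 / √(15879 × 3456) = 1272 / 7407.9568 ≈ 0.172

0.172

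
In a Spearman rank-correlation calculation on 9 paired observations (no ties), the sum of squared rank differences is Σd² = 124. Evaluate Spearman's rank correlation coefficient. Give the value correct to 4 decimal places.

-0.0333

ρ = 1 − 6Σd² / [n(n²−1)] = 1 − 6×124 / (9×80)
  = 1 − 744/720 = 1 − 1.03333 ≈ -0.0333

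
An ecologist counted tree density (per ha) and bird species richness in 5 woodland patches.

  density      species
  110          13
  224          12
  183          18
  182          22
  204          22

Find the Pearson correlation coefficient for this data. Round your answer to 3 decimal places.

n = 5, Σx = 903, Σy = 87, Σx² = 170505, Σy² = 1605, Σxy = 15904
nΣxy − ΣxΣy = 79520 − 78561 = 959
nΣx² − (Σx)² = 852525 − 815409 = 37116; nΣy² − (Σy)² = 8025 − 7569 = 456
r = 959 / √(37116 × 456) = 959 / 4113.9878 ≈ 0.233

0.233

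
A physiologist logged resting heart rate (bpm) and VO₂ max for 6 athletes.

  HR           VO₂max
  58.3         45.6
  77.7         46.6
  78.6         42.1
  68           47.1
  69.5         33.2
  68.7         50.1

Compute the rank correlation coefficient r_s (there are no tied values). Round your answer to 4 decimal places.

-0.3714

Rank HR: 1, 5, 6, 2, 4, 3
Rank VO₂max: 3, 4, 2, 5, 1, 6
d = rank(HR) − rank(VO₂max): -2, 1, 4, -3, 3, -3; Σd² = 48
ρ = 1 − 6Σd² / [n(n²−1)] = 1 − 6×48 / (6×35) = 1 − 288/210 ≈ -0.3714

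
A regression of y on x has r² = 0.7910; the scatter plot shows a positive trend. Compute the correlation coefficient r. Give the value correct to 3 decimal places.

|r| = √0.7910 = 0.889
The association is positive, so r = 0.889.

0.889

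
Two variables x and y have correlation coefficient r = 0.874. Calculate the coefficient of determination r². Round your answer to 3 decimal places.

r² = (0.874)² = 0.764

0.764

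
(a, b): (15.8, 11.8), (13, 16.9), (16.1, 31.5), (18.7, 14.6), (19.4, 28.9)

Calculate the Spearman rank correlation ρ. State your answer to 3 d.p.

0.300

Rank a: 2, 1, 3, 4, 5
Rank b: 1, 3, 5, 2, 4
d = rank(a) − rank(b): 1, -2, -2, 2, 1; Σd² = 14
ρ = 1 − 6Σd² / [n(n²−1)] = 1 − 6×14 / (5×24) = 1 − 84/120 ≈ 0.300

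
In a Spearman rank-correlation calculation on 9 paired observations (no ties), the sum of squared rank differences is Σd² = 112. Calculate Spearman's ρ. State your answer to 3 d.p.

ρ = 1 − 6Σd² / [n(n²−1)] = 1 − 6×112 / (9×80)
  = 1 − 672/720 = 1 − 0.9333 ≈ 0.067

0.067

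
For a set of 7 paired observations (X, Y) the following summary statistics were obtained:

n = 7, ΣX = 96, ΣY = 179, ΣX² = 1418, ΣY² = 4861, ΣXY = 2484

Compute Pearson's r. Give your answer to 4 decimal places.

r = (nΣXY − ΣXΣY) / √[(nΣX² − (ΣX)²)(nΣY² − (ΣY)²)]
Numerator: 7×2484 − 96×179 = 204
Denominator: √[(9926 − 9216)(34027 − 32041)] = √[710 × 1986] = 1187.4595
r = 204 / 1187.4595 ≈ 0.1718

0.1718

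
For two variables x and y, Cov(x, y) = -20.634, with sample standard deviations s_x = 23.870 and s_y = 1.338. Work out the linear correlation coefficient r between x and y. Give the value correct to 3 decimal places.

r = Cov(x,y) / (s_x · s_y) = -20.634 / (23.870 × 1.338)
  = -20.634 / 31.9381 ≈ -0.646

-0.646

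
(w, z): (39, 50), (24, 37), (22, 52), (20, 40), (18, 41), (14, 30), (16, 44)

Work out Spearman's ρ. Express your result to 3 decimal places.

Rank w: 7, 6, 5, 4, 3, 1, 2
Rank z: 6, 2, 7, 3, 4, 1, 5
d = rank(w) − rank(z): 1, 4, -2, 1, -1, 0, -3; Σd² = 32
ρ = 1 − 6Σd² / [n(n²−1)] = 1 − 6×32 / (7×48) = 1 − 192/336 ≈ 0.429

0.429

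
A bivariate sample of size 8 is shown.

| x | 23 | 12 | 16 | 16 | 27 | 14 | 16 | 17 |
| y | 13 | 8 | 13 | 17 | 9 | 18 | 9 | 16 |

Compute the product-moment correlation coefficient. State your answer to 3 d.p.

-0.218

n = 8, Σx = 141, Σy = 103, Σx² = 2655, Σy² = 1433, Σxy = 1786
nΣxy − ΣxΣy = 14288 − 14523 = -235
nΣx² − (Σx)² = 21240 − 19881 = 1359; nΣy² − (Σy)² = 11464 − 10609 = 855
r = -235 / √(1359 × 855) = -235 / 1077.9355 ≈ -0.218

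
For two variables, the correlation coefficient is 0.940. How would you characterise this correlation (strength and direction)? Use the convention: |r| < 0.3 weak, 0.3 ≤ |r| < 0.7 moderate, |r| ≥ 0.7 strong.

r = 0.940 > 0 so the relationship is positive.
|r| = 0.940, which falls in the strong range.

strong positive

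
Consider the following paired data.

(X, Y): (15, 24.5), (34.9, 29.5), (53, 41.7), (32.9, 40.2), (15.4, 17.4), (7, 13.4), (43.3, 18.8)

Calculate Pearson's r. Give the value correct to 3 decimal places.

0.681

n = 7, ΣX = 201.5, ΣY = 185.5, ΣX² = 7495.47, ΣY² = 5661.19, ΣXY = 6105.53
nΣXY − ΣXΣY = 42738.71 − 37378.25 = 5360.46
nΣX² − (ΣX)² = 52468.29 − 40602.25 = 11866.04; nΣY² − (ΣY)² = 39628.33 − 34410.25 = 5218.08
r = 5360.46 / √(11866.04 × 5218.08) = 5360.46 / 7868.7957 ≈ 0.681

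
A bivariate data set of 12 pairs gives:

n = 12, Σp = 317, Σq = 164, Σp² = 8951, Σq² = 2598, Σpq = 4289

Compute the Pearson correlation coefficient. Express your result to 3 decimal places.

-0.096

r = (nΣpq − ΣpΣq) / √[(nΣp² − (Σp)²)(nΣq² − (Σq)²)]
Numerator: 12×4289 − 317×164 = -520
Denominator: √[(107412 − 100489)(31176 − 26896)] = √[6923 × 4280] = 5443.3850
r = -520 / 5443.3850 ≈ -0.096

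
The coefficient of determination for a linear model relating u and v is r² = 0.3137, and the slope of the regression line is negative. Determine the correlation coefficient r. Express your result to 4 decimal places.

-0.5601

|r| = √0.3137 = 0.5601
The association is negative, so r = −0.5601.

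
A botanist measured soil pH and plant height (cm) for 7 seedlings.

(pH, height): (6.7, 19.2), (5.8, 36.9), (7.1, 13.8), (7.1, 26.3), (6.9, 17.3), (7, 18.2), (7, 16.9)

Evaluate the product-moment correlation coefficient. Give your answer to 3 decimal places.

-0.825

n = 7, Σx = 47.6, Σy = 148.6, Σx² = 324.96, Σy² = 3528.52, Σxy = 992.44
nΣxy − ΣxΣy = 6947.08 − 7073.36 = -126.28
nΣx² − (Σx)² = 2274.72 − 2265.76 = 8.96; nΣy² − (Σy)² = 24699.64 − 22081.96 = 2617.68
r = -126.28 / √(8.96 × 2617.68) = -126.28 / 153.1483 ≈ -0.825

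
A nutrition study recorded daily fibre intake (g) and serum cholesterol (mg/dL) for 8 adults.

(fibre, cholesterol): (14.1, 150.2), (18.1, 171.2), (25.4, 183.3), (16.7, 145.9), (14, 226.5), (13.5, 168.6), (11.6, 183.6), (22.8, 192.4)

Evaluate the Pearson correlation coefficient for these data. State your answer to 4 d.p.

0.0786

n = 8, Σx = 136.2, Σy = 1421.7, Σx² = 2483.12, Σy² = 257210.11, Σxy = 24272.47
nΣxy − ΣxΣy = 194179.76 − 193635.54 = 544.22
nΣx² − (Σx)² = 19864.96 − 18550.44 = 1314.52; nΣy² − (Σy)² = 2057680.88 − 2021230.89 = 36449.99
r = 544.22 / √(1314.52 × 36449.99) = 544.22 / 6922.0113 ≈ 0.0786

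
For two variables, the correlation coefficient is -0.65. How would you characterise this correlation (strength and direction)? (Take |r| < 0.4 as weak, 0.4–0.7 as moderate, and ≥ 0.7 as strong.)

r = -0.65 < 0 so the relationship is negative.
|r| = 0.65, which falls in the moderate range.

moderate negative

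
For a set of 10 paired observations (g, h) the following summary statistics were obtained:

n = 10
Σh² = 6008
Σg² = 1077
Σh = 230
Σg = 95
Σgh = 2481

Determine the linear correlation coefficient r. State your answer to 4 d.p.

r = (nΣgh − ΣgΣh) / √[(nΣg² − (Σg)²)(nΣh² − (Σh)²)]
Numerator: 10×2481 − 95×230 = 2960
Denominator: √[(10770 − 9025)(60080 − 52900)] = √[1745 × 7180] = 3539.6469
r = 2960 / 3539.6469 ≈ 0.8362

0.8362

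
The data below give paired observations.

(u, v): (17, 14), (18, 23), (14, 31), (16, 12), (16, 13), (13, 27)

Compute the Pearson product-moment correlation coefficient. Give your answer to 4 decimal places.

n = 6, Σu = 94, Σv = 120, Σu² = 1490, Σv² = 2728, Σuv = 1837
nΣuv − ΣuΣv = 11022 − 11280 = -258
nΣu² − (Σu)² = 8940 − 8836 = 104; nΣv² − (Σv)² = 16368 − 14400 = 1968
r = -258 / √(104 × 1968) = -258 / 452.4069 ≈ -0.5703

-0.5703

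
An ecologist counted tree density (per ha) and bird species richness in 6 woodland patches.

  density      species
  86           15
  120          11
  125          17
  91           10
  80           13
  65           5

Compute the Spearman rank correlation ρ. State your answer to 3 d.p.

0.543

Rank density: 3, 5, 6, 4, 2, 1
Rank species: 5, 3, 6, 2, 4, 1
d = rank(density) − rank(species): -2, 2, 0, 2, -2, 0; Σd² = 16
ρ = 1 − 6Σd² / [n(n²−1)] = 1 − 6×16 / (6×35) = 1 − 96/210 ≈ 0.543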